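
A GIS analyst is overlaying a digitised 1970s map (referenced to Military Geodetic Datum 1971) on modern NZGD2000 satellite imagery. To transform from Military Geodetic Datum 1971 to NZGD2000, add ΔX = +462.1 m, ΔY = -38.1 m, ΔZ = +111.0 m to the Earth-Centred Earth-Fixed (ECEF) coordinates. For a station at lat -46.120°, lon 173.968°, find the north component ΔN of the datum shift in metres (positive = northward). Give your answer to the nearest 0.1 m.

At φ = -46.120°, λ = 173.968°: sin φ = -0.720793, cos φ = 0.693150, sin λ = 0.105084, cos λ = -0.994463.
ΔN = −sin φ cos λ·ΔX − sin φ sin λ·ΔY + cos φ·ΔZ = −(-0.720793)(-0.994463)(462.1) − (-0.720793)(0.105084)(-38.1) + (0.693150)(111.0) = -257.18 m.

ΔN = -257.2 m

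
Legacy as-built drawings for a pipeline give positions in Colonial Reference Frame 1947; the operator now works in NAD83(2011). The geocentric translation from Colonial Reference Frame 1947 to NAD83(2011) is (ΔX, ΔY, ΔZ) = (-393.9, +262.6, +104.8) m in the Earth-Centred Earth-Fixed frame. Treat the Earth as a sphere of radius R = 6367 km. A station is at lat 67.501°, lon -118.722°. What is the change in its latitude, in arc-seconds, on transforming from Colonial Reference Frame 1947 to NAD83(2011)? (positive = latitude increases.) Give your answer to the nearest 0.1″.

Δφ = 2.5″

sin φ = 0.923886, cos φ = 0.382667, sin λ = -0.876962, cos λ = -0.480560.
North component: ΔN = −sin φ cos λ·ΔX − sin φ sin λ·ΔY + cos φ·ΔZ = −(0.923886)(-0.480560)(-393.9) − (0.923886)(-0.876962)(262.6) + (0.382667)(104.8) = 77.98 m.
1° of latitude spans πR/180 = 111125 m, so Δφ = 77.98 / 111125 × 3600 = 2.526″.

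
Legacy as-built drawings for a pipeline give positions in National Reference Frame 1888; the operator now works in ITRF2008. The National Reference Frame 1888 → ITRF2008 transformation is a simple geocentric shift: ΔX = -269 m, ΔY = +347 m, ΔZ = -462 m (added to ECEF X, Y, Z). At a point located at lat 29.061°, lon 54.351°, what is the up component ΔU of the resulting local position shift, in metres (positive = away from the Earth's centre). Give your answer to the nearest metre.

The local up (radial) axis is (cos φ cos λ, cos φ sin λ, sin φ), giving ΔU = -137.040 + 246.474 − 224.412 = -114.98 m.

ΔU = -115 m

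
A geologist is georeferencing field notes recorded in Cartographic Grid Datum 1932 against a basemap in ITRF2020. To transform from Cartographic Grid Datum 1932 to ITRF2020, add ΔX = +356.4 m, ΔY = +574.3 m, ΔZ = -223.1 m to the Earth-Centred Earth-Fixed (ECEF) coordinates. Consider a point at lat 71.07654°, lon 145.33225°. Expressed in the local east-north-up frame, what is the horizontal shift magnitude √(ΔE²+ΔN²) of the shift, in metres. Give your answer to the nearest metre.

683 m

At φ = 71.07654°, λ = 145.33225°: sin φ = 0.945953, cos φ = 0.324305, sin λ = 0.568817, cos λ = -0.822464.
ΔE = −sin λ·ΔX + cos λ·ΔY = −(0.568817)·(356.4) + (-0.822464)·(574.3) = -675.07 m.
ΔN = −sin φ cos λ·ΔX − sin φ sin λ·ΔY + cos φ·ΔZ = −(0.945953)(-0.822464)(356.4) − (0.945953)(0.568817)(574.3) + (0.324305)(-223.1) = -104.08 m.
Horizontal magnitude = √(ΔE² + ΔN²) = √((-675.07)² + (-104.08)²) = 683.04 m.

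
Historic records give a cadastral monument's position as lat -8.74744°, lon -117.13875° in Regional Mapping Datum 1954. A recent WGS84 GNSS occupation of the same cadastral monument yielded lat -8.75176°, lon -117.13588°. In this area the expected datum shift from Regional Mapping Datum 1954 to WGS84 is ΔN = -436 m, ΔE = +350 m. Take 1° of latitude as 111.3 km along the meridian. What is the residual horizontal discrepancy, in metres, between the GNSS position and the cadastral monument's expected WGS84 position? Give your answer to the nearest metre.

56 m

Observed coordinate differences: Δφ = -0.00432°, Δλ = +0.00287°.
Converting to metres (1° lat = 111300 m, cos φ = 0.988368): observed ΔN = -480.8 m, observed ΔE = 315.7 m.
Subtracting the expected shift leaves a residual of -480.8 − (-436) = -44.8 m north and 315.7 − (350) = -34.3 m east.
Residual distance = √((-44.8)² + (-34.3)²) = 56.4 m.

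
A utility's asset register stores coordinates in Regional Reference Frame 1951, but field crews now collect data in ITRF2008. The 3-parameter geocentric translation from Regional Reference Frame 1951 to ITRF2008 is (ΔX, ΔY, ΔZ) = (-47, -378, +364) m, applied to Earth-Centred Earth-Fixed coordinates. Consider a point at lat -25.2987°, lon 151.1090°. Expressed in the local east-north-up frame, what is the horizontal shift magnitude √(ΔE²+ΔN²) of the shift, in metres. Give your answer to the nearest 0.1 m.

444.1 m

The local east axis at (φ, λ) is (−sin λ, cos λ, 0), so ΔE = −sin(151.1090°)·(-47) + cos(151.1090°)·(-378) = 353.66 m.
The local north axis is (−sin φ cos λ, −sin φ sin λ, cos φ), giving ΔN = 17.585 − 78.044 + 329.090 = 268.63 m.
Horizontal magnitude = √(ΔE² + ΔN²) = √(353.66² + 268.63²) = 444.12 m.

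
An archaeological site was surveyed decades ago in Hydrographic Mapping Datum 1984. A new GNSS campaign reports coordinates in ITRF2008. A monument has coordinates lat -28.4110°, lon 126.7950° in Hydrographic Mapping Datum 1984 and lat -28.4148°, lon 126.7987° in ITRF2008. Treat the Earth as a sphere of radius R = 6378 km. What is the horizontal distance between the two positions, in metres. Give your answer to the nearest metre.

557 m

Δφ = -28.4148° − -28.4110° = -0.0038°; Δλ = 126.7987° − 126.7950° = +0.0037°.
1° along a meridian = πR/180 = 111317 m.
ΔN = Δφ × 111317 = -423.0 m; ΔE = Δλ × 111317 × cos(-28.4110°) = +0.0037 × 111317 × 0.879557 = 362.3 m.
Distance = √(ΔE² + ΔN²) = √(362.3² + (-423.0)²) = 556.9 m.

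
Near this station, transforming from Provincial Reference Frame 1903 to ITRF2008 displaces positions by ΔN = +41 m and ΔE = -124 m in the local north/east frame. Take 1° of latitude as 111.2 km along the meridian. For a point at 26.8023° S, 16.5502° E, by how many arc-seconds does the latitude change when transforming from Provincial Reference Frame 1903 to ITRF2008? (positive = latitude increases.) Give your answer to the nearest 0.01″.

Δφ = 1.33″

1° of latitude = 111.2 km, so Δφ = 41.0 / 111200 = 0.0003687° = 1.327″.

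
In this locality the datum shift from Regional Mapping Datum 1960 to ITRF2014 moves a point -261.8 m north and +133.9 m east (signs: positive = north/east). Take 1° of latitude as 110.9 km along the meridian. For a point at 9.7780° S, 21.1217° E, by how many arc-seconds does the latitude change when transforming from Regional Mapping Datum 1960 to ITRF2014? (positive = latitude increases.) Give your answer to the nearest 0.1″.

Δφ = -8.5″

1° of latitude = 110.9 km, so Δφ = -261.8 / 110900 = -0.0023607° = -8.498″.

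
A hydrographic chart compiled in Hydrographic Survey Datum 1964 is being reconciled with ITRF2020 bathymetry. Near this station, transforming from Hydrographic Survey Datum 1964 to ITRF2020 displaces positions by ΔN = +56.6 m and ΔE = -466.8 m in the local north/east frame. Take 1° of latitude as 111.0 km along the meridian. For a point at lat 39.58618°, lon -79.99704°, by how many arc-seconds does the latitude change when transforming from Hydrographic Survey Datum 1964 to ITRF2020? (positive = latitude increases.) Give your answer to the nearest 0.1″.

Δφ = 1.8″

1° of latitude = 111.0 km, so Δφ = 56.6 / 111000 = 0.0005099° = 1.836″.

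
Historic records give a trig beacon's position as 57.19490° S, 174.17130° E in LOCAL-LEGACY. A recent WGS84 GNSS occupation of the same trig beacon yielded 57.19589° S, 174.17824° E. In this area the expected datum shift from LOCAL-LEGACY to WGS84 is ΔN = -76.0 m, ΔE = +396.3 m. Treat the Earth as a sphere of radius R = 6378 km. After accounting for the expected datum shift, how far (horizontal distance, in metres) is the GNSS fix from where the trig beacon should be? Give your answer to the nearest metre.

41 m

Observed coordinate differences: Δφ = -0.00099°, Δλ = +0.00694°.
Converting to metres (1° lat = 111317 m, cos φ = 0.541783): observed ΔN = -110.2 m, observed ΔE = 418.5 m.
Subtracting the expected shift leaves a residual of -110.2 − (-76.0) = -34.2 m north and 418.5 − (396.3) = 22.2 m east.
Residual distance = √((-34.2)² + 22.2²) = 40.8 m.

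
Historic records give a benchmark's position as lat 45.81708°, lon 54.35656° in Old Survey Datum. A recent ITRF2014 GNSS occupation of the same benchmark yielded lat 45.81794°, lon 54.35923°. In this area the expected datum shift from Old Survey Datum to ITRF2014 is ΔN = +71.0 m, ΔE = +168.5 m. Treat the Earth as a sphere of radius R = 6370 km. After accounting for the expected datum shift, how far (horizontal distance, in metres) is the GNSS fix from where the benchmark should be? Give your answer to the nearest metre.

46 m

Observed coordinate differences: Δφ = +0.00086°, Δλ = +0.00267°.
Converting to metres (1° lat = 111177 m, cos φ = 0.696951): observed ΔN = 95.6 m, observed ΔE = 206.9 m.
Subtracting the expected shift leaves a residual of 95.6 − (71.0) = 24.6 m north and 206.9 − (168.5) = 38.4 m east.
Residual distance = √(24.6² + 38.4²) = 45.6 m.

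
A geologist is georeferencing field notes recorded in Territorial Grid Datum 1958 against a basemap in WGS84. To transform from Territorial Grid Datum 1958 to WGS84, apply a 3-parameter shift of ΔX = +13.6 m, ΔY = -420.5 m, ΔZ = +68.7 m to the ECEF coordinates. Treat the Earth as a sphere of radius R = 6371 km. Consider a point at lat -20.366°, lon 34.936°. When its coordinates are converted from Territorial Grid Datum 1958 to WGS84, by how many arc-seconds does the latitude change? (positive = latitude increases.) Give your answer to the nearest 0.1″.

Δφ = -0.5″

sin φ = -0.348016, cos φ = 0.937489, sin λ = 0.572661, cos λ = 0.819792.
North component: ΔN = −sin φ cos λ·ΔX − sin φ sin λ·ΔY + cos φ·ΔZ = −(-0.348016)(0.819792)(13.6) − (-0.348016)(0.572661)(-420.5) + (0.937489)(68.7) = -15.52 m.
1° of latitude spans πR/180 = 111195 m, so Δφ = -15.52 / 111195 × 3600 = -0.502″.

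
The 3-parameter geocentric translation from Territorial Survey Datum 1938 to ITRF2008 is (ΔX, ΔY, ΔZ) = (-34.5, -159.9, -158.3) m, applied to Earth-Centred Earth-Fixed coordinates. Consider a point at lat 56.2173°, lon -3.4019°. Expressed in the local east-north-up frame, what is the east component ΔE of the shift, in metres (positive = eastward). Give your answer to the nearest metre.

The local east axis at (φ, λ) is (−sin λ, cos λ, 0), so ΔE = −sin(-3.4019°)·(-34.5) + cos(-3.4019°)·(-159.9) = -161.67 m.

ΔE = -162 m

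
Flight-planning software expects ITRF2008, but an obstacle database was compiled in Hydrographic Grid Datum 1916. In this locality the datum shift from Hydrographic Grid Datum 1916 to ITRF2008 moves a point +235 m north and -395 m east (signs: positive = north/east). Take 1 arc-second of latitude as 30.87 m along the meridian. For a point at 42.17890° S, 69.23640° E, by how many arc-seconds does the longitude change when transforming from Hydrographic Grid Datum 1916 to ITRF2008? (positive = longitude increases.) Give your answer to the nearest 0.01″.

At latitude -42.17890°, cos φ = 0.741052.
1″ of longitude at this latitude = 30.87 × cos φ = 22.8763 m, so Δλ = -395.0 / 22.8763 = -17.267″.

Δλ = -17.27″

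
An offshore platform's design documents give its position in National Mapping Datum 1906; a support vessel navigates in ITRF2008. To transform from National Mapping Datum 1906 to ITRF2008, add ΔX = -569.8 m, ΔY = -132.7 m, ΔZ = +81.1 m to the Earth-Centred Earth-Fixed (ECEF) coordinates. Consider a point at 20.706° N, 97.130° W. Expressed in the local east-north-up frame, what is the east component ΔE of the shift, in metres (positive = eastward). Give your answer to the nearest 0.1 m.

ΔE = -548.9 m

At φ = 20.706°, λ = -97.130°: sin φ = 0.353573, cos φ = 0.935407, sin λ = -0.992267, cos λ = -0.124121.
ΔE = −sin λ·ΔX + cos λ·ΔY = −(-0.992267)·(-569.8) + (-0.124121)·(-132.7) = -548.92 m.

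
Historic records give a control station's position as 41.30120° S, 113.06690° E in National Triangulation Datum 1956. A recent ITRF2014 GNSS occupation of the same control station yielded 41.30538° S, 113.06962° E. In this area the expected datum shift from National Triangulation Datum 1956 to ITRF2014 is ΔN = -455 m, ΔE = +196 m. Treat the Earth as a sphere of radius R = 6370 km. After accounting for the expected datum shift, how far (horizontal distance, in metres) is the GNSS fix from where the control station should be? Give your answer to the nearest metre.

Observed coordinate differences: Δφ = -0.00418°, Δλ = +0.00272°.
Converting to metres (1° lat = 111177 m, cos φ = 0.751250): observed ΔN = -464.7 m, observed ΔE = 227.2 m.
Subtracting the expected shift leaves a residual of -464.7 − (-455) = -9.7 m north and 227.2 − (196) = 31.2 m east.
Residual distance = √((-9.7)² + 31.2²) = 32.7 m.

33 m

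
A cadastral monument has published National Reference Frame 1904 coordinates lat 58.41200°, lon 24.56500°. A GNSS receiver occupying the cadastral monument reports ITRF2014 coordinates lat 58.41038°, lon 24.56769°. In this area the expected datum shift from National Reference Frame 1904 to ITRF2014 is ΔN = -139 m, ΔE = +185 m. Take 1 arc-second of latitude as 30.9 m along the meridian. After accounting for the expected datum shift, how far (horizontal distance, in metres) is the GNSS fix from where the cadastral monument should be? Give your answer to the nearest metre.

50 m

Observed coordinate differences: Δφ = -0.00162°, Δλ = +0.00269°.
Converting to metres (1° lat = 111240 m, cos φ = 0.523808): observed ΔN = -180.2 m, observed ΔE = 156.7 m.
Subtracting the expected shift leaves a residual of -180.2 − (-139) = -41.2 m north and 156.7 − (185) = -28.3 m east.
Residual distance = √((-41.2)² + (-28.3)²) = 50.0 m.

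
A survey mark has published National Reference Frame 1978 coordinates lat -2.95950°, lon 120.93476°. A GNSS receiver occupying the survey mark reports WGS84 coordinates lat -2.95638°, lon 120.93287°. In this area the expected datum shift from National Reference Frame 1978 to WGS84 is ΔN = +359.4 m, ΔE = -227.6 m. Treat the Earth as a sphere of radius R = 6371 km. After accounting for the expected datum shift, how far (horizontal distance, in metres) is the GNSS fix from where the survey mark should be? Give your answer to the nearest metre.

Observed coordinate differences: Δφ = +0.00312°, Δλ = -0.00189°.
Converting to metres (1° lat = 111195 m, cos φ = 0.998666): observed ΔN = 346.9 m, observed ΔE = -209.9 m.
Subtracting the expected shift leaves a residual of 346.9 − (359.4) = -12.5 m north and -209.9 − (-227.6) = 17.7 m east.
Residual distance = √((-12.5)² + 17.7²) = 21.7 m.

22 m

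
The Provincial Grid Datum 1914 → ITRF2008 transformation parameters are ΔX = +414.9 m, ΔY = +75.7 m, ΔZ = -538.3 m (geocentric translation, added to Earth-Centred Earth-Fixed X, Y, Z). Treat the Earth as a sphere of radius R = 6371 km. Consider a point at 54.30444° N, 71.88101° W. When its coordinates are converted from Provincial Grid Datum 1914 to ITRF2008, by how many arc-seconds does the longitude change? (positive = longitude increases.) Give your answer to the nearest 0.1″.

sin φ = 0.812129, cos φ = 0.583478, sin λ = -0.950413, cos λ = 0.310991.
East component: ΔE = −sin λ·ΔX + cos λ·ΔY = −(-0.950413)(414.9) + (0.310991)(75.7) = 417.87 m.
1° of latitude spans πR/180 = 111195 m; at latitude φ, 1° of longitude spans that × cos φ = 64879.8 m, so Δλ = 417.87 / 64879.8 × 3600 = 23.186″.

Δλ = 23.2″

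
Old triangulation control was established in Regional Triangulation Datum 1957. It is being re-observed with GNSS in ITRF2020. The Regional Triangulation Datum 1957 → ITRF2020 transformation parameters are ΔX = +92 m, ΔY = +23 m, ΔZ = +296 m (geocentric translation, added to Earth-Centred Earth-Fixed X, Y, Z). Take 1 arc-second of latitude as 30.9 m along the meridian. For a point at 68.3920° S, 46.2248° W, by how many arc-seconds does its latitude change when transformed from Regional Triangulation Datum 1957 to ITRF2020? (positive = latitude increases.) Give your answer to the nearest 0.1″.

Δφ = 4.9″

sin φ = -0.929725, cos φ = 0.368254, sin λ = -0.722060, cos λ = 0.691831.
North component: ΔN = −sin φ cos λ·ΔX − sin φ sin λ·ΔY + cos φ·ΔZ = −(-0.929725)(0.691831)(92) − (-0.929725)(-0.722060)(23) + (0.368254)(296) = 152.74 m.
1° of latitude spans 3600 × 30.90 = 111240 m, so Δφ = 152.74 / 111240 × 3600 = 4.943″.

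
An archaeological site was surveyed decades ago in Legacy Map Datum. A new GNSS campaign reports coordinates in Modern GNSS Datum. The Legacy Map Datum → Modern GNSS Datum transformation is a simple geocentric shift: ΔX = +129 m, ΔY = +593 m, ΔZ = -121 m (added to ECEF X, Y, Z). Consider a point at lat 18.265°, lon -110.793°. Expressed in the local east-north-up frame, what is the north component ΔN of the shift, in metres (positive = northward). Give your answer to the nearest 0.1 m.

ΔN = 73.2 m

The local north axis is (−sin φ cos λ, −sin φ sin λ, cos φ), giving ΔN = 14.352 + 173.749 − 114.904 = 73.20 m.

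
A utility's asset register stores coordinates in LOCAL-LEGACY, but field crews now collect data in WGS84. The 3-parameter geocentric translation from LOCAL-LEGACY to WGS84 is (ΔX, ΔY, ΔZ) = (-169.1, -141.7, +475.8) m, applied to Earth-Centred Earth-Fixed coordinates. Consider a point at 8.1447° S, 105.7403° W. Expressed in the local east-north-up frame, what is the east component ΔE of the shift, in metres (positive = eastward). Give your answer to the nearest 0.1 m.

At φ = -8.1447°, λ = -105.7403°: sin φ = -0.141674, cos φ = 0.989913, sin λ = -0.962501, cos λ = -0.271278.
ΔE = −sin λ·ΔX + cos λ·ΔY = −(-0.962501)·(-169.1) + (-0.271278)·(-141.7) = -124.32 m.

ΔE = -124.3 m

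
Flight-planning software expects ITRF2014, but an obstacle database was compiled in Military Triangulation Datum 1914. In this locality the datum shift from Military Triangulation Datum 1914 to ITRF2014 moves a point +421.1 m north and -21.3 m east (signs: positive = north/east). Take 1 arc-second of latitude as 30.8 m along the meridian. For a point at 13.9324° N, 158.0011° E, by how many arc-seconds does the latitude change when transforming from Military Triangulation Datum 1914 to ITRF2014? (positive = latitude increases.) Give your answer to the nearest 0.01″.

Δφ = 13.67″

1″ of latitude = 30.80 m, so Δφ = 421.1 / 30.80 = 13.672″.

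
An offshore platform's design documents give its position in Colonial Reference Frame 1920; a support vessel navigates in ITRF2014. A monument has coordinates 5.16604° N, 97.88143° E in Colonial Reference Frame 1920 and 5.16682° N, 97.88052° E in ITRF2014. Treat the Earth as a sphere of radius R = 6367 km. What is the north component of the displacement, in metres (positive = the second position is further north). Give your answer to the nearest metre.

ΔN = 87 m

Δφ = 5.16682° − 5.16604° = +0.00078°; Δλ = 97.88052° − 97.88143° = -0.00091°.
1° along a meridian = πR/180 = 111125 m.
ΔN = Δφ × 111125 = 86.7 m; ΔE = Δλ × 111125 × cos(5.16604°) = -0.00091 × 111125 × 0.995938 = -100.7 m.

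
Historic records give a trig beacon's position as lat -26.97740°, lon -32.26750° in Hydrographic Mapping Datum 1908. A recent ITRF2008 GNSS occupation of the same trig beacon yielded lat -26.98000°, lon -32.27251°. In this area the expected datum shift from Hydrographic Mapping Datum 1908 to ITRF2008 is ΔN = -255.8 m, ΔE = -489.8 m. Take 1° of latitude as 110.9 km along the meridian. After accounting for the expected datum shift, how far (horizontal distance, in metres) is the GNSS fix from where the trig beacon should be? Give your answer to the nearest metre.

Observed coordinate differences: Δφ = -0.00260°, Δλ = -0.00501°.
Converting to metres (1° lat = 110900 m, cos φ = 0.891186): observed ΔN = -288.3 m, observed ΔE = -495.2 m.
Subtracting the expected shift leaves a residual of -288.3 − (-255.8) = -32.5 m north and -495.2 − (-489.8) = -5.4 m east.
Residual distance = √((-32.5)² + (-5.4)²) = 33.0 m.

33 m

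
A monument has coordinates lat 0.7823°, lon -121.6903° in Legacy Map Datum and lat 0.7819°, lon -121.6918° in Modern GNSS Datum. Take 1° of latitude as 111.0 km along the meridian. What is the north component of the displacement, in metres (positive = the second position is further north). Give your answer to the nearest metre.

Δφ = 0.7819° − 0.7823° = -0.0004°; Δλ = -121.6918° − -121.6903° = -0.0015°.
ΔN = Δφ × 111000 = -44.4 m; ΔE = Δλ × 111000 × cos(0.7823°) = -0.0015 × 111000 × 0.999907 = -166.5 m.

ΔN = -44 m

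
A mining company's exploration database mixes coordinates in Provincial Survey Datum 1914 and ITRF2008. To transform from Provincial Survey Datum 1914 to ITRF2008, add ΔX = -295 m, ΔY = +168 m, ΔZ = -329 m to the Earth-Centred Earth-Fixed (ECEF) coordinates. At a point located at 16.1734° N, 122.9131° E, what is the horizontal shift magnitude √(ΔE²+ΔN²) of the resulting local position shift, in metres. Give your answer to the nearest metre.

At φ = 16.1734°, λ = 122.9131°: sin φ = 0.278545, cos φ = 0.960423, sin λ = 0.839496, cos λ = -0.543366.
ΔE = −sin λ·ΔX + cos λ·ΔY = −(0.839496)·(-295) + (-0.543366)·(168) = 156.37 m.
ΔN = −sin φ cos λ·ΔX − sin φ sin λ·ΔY + cos φ·ΔZ = −(0.278545)(-0.543366)(-295) − (0.278545)(0.839496)(168) + (0.960423)(-329) = -399.91 m.
Horizontal magnitude = √(ΔE² + ΔN²) = √(156.37² + (-399.91)²) = 429.40 m.

429 m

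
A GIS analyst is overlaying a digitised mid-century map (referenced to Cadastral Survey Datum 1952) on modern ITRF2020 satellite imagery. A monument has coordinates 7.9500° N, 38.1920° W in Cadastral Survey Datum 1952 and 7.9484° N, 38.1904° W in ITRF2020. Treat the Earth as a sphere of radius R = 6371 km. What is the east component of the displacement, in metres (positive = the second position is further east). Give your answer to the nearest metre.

ΔE = 176 m

Δφ = 7.9484° − 7.9500° = -0.0016°; Δλ = -38.1904° − -38.1920° = +0.0016°.
1° along a meridian = πR/180 = 111195 m.
ΔN = Δφ × 111195 = -177.9 m; ΔE = Δλ × 111195 × cos(7.9500°) = +0.0016 × 111195 × 0.990389 = 176.2 m.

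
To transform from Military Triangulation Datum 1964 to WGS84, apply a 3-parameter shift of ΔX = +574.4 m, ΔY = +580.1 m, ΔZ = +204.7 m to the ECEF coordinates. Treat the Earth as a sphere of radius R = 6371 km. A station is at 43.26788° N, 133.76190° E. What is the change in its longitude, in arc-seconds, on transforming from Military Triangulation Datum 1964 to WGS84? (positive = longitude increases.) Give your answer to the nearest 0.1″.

sin φ = 0.685410, cos φ = 0.728157, sin λ = 0.722220, cos λ = -0.691663.
East component: ΔE = −sin λ·ΔX + cos λ·ΔY = −(0.722220)(574.4) + (-0.691663)(580.1) = -816.08 m.
1° of latitude spans πR/180 = 111195 m; at latitude φ, 1° of longitude spans that × cos φ = 80967.4 m, so Δλ = -816.08 / 80967.4 × 3600 = -36.285″.

Δλ = -36.3″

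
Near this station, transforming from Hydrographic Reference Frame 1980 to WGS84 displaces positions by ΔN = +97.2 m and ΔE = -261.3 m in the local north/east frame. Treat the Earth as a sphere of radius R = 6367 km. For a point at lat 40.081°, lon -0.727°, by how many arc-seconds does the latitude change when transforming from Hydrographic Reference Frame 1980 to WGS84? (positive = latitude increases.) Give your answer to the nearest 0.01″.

On a sphere of radius R, 1 rad of latitude = R, so Δφ = ΔN / R = 97.2 / 6367000 = 1.5266e-05 rad = 3.149″.

Δφ = 3.15″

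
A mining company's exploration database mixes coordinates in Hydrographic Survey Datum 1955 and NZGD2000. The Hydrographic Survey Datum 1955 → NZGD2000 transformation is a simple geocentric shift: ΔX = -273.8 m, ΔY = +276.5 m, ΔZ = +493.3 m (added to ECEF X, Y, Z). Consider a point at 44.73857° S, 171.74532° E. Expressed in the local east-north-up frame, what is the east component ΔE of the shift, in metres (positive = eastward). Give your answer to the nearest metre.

The local east axis at (φ, λ) is (−sin λ, cos λ, 0), so ΔE = −sin(171.74532°)·(-273.8) + cos(171.74532°)·276.5 = -234.32 m.

ΔE = -234 m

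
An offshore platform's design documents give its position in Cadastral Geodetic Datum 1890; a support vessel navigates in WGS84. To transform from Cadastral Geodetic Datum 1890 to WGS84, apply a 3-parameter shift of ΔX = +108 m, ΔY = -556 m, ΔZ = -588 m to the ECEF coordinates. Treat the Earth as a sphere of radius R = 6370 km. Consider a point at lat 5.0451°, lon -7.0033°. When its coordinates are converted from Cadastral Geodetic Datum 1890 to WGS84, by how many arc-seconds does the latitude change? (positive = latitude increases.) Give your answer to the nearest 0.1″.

sin φ = 0.087940, cos φ = 0.996126, sin λ = -0.121927, cos λ = 0.992539.
North component: ΔN = −sin φ cos λ·ΔX − sin φ sin λ·ΔY + cos φ·ΔZ = −(0.087940)(0.992539)(108) − (0.087940)(-0.121927)(-556) + (0.996126)(-588) = -601.11 m.
1° of latitude spans πR/180 = 111177 m, so Δφ = -601.11 / 111177 × 3600 = -19.464″.

Δφ = -19.5″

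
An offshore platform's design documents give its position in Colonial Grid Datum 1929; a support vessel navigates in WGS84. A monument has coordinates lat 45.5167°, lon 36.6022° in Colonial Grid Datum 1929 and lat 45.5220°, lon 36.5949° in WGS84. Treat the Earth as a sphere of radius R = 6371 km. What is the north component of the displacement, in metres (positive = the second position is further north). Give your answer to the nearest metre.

Δφ = 45.5220° − 45.5167° = +0.0053°; Δλ = 36.5949° − 36.6022° = -0.0073°.
1° along a meridian = πR/180 = 111195 m.
ΔN = Δφ × 111195 = 589.3 m; ΔE = Δλ × 111195 × cos(45.5167°) = -0.0073 × 111195 × 0.700701 = -568.8 m.

ΔN = 589 m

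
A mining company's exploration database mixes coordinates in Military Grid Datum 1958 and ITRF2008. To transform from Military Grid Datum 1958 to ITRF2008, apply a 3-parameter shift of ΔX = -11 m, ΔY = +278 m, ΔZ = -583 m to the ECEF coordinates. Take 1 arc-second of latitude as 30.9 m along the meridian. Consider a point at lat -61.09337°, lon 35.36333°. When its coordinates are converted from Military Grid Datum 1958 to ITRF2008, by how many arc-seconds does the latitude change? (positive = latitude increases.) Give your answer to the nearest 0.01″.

Δφ = -4.82″

sin φ = -0.875409, cos φ = 0.483384, sin λ = 0.578759, cos λ = 0.815498.
North component: ΔN = −sin φ cos λ·ΔX − sin φ sin λ·ΔY + cos φ·ΔZ = −(-0.875409)(0.815498)(-11) − (-0.875409)(0.578759)(278) + (0.483384)(-583) = -148.82 m.
1° of latitude spans 3600 × 30.90 = 111240 m, so Δφ = -148.82 / 111240 × 3600 = -4.816″.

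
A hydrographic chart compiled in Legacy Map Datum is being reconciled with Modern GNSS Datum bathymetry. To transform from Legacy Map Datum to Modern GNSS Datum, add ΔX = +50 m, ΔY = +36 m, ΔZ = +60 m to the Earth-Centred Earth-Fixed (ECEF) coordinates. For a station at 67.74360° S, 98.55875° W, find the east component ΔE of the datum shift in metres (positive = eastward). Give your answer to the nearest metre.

ΔE = 44 m

The local east axis at (φ, λ) is (−sin λ, cos λ, 0), so ΔE = −sin(-98.55875°)·50 + cos(-98.55875°)·36 = 44.09 m.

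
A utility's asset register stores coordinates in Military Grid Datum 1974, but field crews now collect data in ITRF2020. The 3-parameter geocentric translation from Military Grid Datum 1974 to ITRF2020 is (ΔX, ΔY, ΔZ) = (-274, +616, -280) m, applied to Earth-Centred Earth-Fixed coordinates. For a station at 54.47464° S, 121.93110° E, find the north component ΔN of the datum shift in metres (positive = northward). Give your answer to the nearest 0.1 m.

ΔN = 380.7 m

The local north axis is (−sin φ cos λ, −sin φ sin λ, cos φ), giving ΔN = 117.943 + 425.477 − 162.698 = 380.72 m.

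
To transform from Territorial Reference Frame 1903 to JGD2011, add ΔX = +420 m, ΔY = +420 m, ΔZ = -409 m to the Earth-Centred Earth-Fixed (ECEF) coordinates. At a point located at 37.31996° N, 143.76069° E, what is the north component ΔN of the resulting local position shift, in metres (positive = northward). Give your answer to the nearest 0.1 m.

At φ = 37.31996°, λ = 143.76069°: sin φ = 0.606265, cos φ = 0.795262, sin λ = 0.591159, cos λ = -0.806555.
ΔN = −sin φ cos λ·ΔX − sin φ sin λ·ΔY + cos φ·ΔZ = −(0.606265)(-0.806555)(420) − (0.606265)(0.591159)(420) + (0.795262)(-409) = -270.42 m.

ΔN = -270.4 m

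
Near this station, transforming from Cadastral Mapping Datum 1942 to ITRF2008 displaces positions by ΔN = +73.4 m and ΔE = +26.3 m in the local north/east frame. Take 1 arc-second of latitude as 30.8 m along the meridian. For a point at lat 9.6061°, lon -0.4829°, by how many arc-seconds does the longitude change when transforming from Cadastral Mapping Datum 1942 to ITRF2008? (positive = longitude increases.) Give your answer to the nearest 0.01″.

At latitude 9.6061°, cos φ = 0.985978.
1″ of longitude at this latitude = 30.80 × cos φ = 30.3681 m, so Δλ = 26.3 / 30.3681 = 0.866″.

Δλ = 0.87″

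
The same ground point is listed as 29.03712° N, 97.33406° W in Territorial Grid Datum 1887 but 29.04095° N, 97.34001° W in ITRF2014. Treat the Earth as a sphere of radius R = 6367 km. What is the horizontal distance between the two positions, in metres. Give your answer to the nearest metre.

718 m

Δφ = 29.04095° − 29.03712° = +0.00383°; Δλ = -97.34001° − -97.33406° = -0.00595°.
1° along a meridian = πR/180 = 111125 m.
ΔN = Δφ × 111125 = 425.6 m; ΔE = Δλ × 111125 × cos(29.03712°) = -0.00595 × 111125 × 0.874305 = -578.1 m.
Distance = √(ΔE² + ΔN²) = √((-578.1)² + 425.6²) = 717.9 m.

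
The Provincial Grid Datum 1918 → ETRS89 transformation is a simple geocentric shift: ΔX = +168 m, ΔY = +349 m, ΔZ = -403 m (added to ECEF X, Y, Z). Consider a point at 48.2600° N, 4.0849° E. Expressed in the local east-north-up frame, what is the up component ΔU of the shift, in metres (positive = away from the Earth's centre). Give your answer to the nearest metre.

At φ = 48.2600°, λ = 4.0849°: sin φ = 0.746174, cos φ = 0.665751, sin λ = 0.071235, cos λ = 0.997460.
ΔU = cos φ cos λ·ΔX + cos φ sin λ·ΔY + sin φ·ΔZ = (0.665751)(0.997460)(168) + (0.665751)(0.071235)(349) + (0.746174)(-403) = -172.59 m.

ΔU = -173 m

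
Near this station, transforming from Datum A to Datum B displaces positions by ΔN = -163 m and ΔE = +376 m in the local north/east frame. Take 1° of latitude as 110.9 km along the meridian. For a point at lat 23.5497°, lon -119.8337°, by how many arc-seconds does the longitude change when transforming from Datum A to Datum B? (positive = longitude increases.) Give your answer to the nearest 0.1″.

Δλ = 13.3″

At latitude 23.5497°, cos φ = 0.916714.
1° of longitude at this latitude = 110.9 × cos φ = 101.66 km, so Δλ = 376.0 / 101663.6 = 0.0036985° = 13.315″.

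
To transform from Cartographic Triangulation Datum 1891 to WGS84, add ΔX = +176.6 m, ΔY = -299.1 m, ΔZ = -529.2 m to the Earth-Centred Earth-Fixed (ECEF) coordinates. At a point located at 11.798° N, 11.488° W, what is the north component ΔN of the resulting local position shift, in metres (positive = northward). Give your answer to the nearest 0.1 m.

ΔN = -565.6 m

At φ = 11.798°, λ = -11.488°: sin φ = 0.204462, cos φ = 0.978875, sin λ = -0.199163, cos λ = 0.979966.
ΔN = −sin φ cos λ·ΔX − sin φ sin λ·ΔY + cos φ·ΔZ = −(0.204462)(0.979966)(176.6) − (0.204462)(-0.199163)(-299.1) + (0.978875)(-529.2) = -565.58 m.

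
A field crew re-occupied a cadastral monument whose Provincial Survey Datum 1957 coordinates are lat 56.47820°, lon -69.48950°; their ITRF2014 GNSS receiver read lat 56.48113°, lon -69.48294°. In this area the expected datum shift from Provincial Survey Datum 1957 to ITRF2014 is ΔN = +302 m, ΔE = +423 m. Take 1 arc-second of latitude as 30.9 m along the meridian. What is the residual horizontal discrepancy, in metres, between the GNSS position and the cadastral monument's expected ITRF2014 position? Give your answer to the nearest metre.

31 m

Observed coordinate differences: Δφ = +0.00293°, Δλ = +0.00656°.
Converting to metres (1° lat = 111240 m, cos φ = 0.552254): observed ΔN = 325.9 m, observed ΔE = 403.0 m.
Subtracting the expected shift leaves a residual of 325.9 − (302) = 23.9 m north and 403.0 − (423) = -20.0 m east.
Residual distance = √(23.9² + (-20.0)²) = 31.2 m.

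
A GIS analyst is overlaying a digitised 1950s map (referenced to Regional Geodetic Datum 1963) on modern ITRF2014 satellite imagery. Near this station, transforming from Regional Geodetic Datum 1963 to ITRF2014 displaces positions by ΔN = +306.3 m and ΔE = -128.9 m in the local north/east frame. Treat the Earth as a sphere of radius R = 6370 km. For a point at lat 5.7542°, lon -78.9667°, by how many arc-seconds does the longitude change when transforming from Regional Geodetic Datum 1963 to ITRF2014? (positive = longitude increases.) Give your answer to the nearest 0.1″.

Δλ = -4.2″

At latitude 5.7542°, cos φ = 0.994961.
One radian of longitude at latitude φ spans R cos φ, so Δλ = ΔE / (R cos φ) = -128.9 / (6370000 × 0.994961) = -2.0338e-05 rad = -4.195″.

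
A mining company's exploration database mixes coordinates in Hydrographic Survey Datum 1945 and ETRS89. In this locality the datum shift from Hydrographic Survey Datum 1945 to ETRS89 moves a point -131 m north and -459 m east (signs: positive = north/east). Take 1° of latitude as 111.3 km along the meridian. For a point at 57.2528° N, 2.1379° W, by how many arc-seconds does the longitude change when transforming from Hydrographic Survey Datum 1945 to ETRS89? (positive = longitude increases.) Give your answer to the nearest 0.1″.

Δλ = -27.4″

At latitude 57.2528°, cos φ = 0.540933.
1° of longitude at this latitude = 111.3 × cos φ = 60.21 km, so Δλ = -459.0 / 60205.9 = -0.0076238° = -27.446″.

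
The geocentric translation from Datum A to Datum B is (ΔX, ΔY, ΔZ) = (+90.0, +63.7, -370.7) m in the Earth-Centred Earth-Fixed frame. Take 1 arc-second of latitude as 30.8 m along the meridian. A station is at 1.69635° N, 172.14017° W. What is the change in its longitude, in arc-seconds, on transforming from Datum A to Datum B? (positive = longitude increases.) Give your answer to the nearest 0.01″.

Δλ = -1.65″

sin φ = 0.029603, cos φ = 0.999562, sin λ = -0.136750, cos λ = -0.990606.
East component: ΔE = −sin λ·ΔX + cos λ·ΔY = −(-0.136750)(90.0) + (-0.990606)(63.7) = -50.79 m.
1° of latitude spans 3600 × 30.80 = 110880 m; at latitude φ, 1° of longitude spans that × cos φ = 110831.4 m, so Δλ = -50.79 / 110831.4 × 3600 = -1.650″.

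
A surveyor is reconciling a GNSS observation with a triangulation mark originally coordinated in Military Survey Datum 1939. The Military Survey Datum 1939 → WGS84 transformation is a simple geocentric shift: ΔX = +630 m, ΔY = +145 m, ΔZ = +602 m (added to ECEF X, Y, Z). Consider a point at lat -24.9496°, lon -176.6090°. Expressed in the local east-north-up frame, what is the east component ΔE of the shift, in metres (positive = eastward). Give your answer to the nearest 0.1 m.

At φ = -24.9496°, λ = -176.6090°: sin φ = -0.421821, cos φ = 0.906679, sin λ = -0.059150, cos λ = -0.998249.
ΔE = −sin λ·ΔX + cos λ·ΔY = −(-0.059150)·(630) + (-0.998249)·(145) = -107.48 m.

ΔE = -107.5 m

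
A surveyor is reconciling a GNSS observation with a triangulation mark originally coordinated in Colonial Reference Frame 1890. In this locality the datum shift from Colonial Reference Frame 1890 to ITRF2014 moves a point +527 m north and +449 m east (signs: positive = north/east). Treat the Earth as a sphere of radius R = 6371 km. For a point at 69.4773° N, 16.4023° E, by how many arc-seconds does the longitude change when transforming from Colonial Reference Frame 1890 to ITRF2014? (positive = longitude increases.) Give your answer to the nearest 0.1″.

At latitude 69.4773°, cos φ = 0.350578.
One radian of longitude at latitude φ spans R cos φ, so Δλ = ΔE / (R cos φ) = 449.0 / (6371000 × 0.350578) = 2.0103e-04 rad = 41.465″.

Δλ = 41.5″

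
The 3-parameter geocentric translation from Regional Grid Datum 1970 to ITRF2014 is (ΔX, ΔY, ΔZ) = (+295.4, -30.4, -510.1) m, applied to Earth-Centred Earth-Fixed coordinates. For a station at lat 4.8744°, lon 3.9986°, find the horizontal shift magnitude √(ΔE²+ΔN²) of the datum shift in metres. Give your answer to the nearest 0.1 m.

535.5 m

At φ = 4.8744°, λ = 3.9986°: sin φ = 0.084972, cos φ = 0.996383, sin λ = 0.069732, cos λ = 0.997566.
ΔE = −sin λ·ΔX + cos λ·ΔY = −(0.069732)·(295.4) + (0.997566)·(-30.4) = -50.92 m.
ΔN = −sin φ cos λ·ΔX − sin φ sin λ·ΔY + cos φ·ΔZ = −(0.084972)(0.997566)(295.4) − (0.084972)(0.069732)(-30.4) + (0.996383)(-510.1) = -533.11 m.
Horizontal magnitude = √(ΔE² + ΔN²) = √((-50.92)² + (-533.11)²) = 535.54 m.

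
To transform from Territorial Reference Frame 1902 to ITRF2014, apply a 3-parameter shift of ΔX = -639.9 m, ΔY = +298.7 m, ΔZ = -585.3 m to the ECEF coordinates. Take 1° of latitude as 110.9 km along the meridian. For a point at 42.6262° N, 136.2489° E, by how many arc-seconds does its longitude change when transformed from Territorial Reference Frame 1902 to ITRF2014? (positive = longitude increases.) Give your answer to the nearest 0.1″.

sin φ = 0.677212, cos φ = 0.735787, sin λ = 0.691527, cos λ = -0.722351.
East component: ΔE = −sin λ·ΔX + cos λ·ΔY = −(0.691527)(-639.9) + (-0.722351)(298.7) = 226.74 m.
1° of latitude spans 110900 m; at latitude φ, 1° of longitude spans that × cos φ = 81598.8 m, so Δλ = 226.74 / 81598.8 × 3600 = 10.003″.

Δλ = 10.0″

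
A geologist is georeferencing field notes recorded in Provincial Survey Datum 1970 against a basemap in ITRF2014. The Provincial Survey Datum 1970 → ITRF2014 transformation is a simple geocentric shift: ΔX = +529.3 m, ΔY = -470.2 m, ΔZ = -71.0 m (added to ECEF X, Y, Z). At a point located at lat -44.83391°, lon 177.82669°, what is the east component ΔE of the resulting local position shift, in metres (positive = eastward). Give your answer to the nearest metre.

ΔE = 450 m

At φ = -44.83391°, λ = 177.82669°: sin φ = -0.705054, cos φ = 0.709154, sin λ = 0.037922, cos λ = -0.999281.
ΔE = −sin λ·ΔX + cos λ·ΔY = −(0.037922)·(529.3) + (-0.999281)·(-470.2) = 449.79 m.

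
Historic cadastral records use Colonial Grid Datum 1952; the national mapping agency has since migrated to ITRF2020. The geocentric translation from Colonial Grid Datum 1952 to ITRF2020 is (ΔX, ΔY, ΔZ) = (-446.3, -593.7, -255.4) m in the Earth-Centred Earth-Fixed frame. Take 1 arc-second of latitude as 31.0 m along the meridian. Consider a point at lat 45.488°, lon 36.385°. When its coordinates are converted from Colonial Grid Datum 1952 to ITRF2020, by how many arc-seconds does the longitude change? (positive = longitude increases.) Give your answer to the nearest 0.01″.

Δλ = -9.81″

sin φ = 0.713104, cos φ = 0.701059, sin λ = 0.593208, cos λ = 0.805049.
East component: ΔE = −sin λ·ΔX + cos λ·ΔY = −(0.593208)(-446.3) + (0.805049)(-593.7) = -213.21 m.
1° of latitude spans 3600 × 31.00 = 111600 m; at latitude φ, 1° of longitude spans that × cos φ = 78238.1 m, so Δλ = -213.21 / 78238.1 × 3600 = -9.810″.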